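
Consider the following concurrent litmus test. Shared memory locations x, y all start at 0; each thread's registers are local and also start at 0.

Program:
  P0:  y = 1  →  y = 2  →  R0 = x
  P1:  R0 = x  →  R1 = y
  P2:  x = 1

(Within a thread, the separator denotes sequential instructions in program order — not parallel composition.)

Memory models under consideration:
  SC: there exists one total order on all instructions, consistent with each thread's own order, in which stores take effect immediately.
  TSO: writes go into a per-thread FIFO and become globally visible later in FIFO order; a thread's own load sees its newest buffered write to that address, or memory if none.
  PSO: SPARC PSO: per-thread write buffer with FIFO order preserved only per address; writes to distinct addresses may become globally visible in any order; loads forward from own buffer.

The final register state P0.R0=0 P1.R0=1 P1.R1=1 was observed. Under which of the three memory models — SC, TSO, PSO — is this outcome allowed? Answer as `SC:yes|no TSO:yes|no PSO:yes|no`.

SC:no TSO:yes PSO:yes

outcome vector order: (P0.R0,P1.R0,P1.R1)
SC: 10 outcomes — {<0 0 0>, <0 0 1>, <0 0 2>, <0 1 2>, <1 0 0>, <1 0 1>, <1 0 2>, <1 1 0>, <1 1 1>, <1 1 2>}
TSO: 12 outcomes — {<0 0 0>, <0 0 1>, <0 0 2>, <0 1 0>, <0 1 1>, <0 1 2>, <1 0 0>, <1 0 1>, <1 0 2>, <1 1 0>, <1 1 1>, <1 1 2>}
PSO: 12 outcomes — {<0 0 0>, <0 0 1>, <0 0 2>, <0 1 0>, <0 1 1>, <0 1 2>, <1 0 0>, <1 0 1>, <1 0 2>, <1 1 0>, <1 1 1>, <1 1 2>}
target <0 1 1> ∈ {TSO,PSO}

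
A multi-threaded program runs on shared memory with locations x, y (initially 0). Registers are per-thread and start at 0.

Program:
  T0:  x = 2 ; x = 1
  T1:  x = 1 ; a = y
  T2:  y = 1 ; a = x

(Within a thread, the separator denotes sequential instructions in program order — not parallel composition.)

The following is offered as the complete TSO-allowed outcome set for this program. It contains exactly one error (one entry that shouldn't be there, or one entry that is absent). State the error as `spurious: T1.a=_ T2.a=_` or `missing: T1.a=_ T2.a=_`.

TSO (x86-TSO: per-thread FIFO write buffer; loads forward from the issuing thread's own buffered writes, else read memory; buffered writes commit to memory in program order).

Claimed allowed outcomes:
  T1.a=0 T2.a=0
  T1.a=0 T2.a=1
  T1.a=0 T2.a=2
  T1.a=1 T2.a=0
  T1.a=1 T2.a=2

outcome vector order: (T1.a,T2.a)
under TSO → (0,0); (0,1); (0,2); (1,0); (1,1); (1,2)
TSO∖claimed = {(1,1)}

missing: T1.a=1 T2.a=1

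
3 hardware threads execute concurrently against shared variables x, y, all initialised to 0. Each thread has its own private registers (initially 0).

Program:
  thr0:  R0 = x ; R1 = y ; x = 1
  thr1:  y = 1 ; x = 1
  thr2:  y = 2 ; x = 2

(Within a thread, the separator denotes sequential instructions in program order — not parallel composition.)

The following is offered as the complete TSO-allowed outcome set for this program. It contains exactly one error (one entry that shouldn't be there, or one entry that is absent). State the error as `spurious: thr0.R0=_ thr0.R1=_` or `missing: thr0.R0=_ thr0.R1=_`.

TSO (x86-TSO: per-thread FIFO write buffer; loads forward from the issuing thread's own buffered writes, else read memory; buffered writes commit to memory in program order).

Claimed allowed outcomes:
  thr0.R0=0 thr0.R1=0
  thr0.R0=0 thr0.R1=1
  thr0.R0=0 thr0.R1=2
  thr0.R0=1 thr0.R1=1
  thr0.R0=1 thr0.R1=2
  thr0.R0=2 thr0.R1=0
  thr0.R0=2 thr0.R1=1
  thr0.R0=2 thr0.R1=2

outcome vector order: (thr0.R0,thr0.R1)
TSO: 7 outcomes — {00 01 02 11 12 21 22}
claimed∖TSO = {20}

spurious: thr0.R0=2 thr0.R1=0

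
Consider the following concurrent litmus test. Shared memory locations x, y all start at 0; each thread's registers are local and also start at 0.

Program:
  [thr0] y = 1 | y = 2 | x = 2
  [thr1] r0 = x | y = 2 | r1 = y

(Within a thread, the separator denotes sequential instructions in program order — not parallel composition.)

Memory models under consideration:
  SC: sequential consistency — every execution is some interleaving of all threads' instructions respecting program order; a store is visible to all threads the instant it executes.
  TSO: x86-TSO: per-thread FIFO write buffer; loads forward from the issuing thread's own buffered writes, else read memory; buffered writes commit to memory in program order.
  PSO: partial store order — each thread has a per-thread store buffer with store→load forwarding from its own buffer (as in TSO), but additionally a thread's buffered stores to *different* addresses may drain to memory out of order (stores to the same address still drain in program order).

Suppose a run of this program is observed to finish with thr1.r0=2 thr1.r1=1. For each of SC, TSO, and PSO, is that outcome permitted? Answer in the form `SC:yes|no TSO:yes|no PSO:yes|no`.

outcome vector order: (thr1.r0,thr1.r1)
under SC → <0 1>, <0 2>, <2 2>
under TSO → <0 1>, <0 2>, <2 2>
under PSO → <0 1>, <0 2>, <2 1>, <2 2>
target <2 1> ∈ {PSO}

SC:no TSO:no PSO:yes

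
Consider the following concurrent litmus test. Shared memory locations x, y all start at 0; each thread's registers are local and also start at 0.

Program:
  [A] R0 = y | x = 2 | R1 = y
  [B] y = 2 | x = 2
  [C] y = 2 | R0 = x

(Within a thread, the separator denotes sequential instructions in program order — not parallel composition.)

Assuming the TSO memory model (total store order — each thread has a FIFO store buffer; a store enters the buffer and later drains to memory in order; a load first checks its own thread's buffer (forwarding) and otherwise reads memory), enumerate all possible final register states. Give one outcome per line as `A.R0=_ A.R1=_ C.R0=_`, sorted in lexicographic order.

A.R0=0 A.R1=0 C.R0=0
A.R0=0 A.R1=0 C.R0=2
A.R0=0 A.R1=2 C.R0=0
A.R0=0 A.R1=2 C.R0=2
A.R0=2 A.R1=2 C.R0=0
A.R0=2 A.R1=2 C.R0=2

outcome vector order: (A.R0,A.R1,C.R0)
|TSO outcomes| = 6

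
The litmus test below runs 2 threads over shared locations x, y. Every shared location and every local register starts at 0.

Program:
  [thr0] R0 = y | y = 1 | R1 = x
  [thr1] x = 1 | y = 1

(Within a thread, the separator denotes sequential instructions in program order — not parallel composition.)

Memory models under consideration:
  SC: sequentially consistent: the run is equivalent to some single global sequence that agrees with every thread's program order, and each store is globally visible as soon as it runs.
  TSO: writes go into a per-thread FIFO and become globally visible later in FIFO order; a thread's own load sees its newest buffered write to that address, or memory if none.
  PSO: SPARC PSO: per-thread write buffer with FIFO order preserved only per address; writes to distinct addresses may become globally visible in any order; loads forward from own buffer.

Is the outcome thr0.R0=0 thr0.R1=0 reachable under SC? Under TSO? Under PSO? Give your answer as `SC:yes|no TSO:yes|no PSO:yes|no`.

SC:yes TSO:yes PSO:yes

outcome vector order: (thr0.R0,thr0.R1)
SC: 3 outcomes — {<0 0>; <0 1>; <1 1>}
TSO: 3 outcomes — {<0 0>; <0 1>; <1 1>}
PSO: 4 outcomes — {<0 0>; <0 1>; <1 0>; <1 1>}
target <0 0> ∈ {SC,TSO,PSO}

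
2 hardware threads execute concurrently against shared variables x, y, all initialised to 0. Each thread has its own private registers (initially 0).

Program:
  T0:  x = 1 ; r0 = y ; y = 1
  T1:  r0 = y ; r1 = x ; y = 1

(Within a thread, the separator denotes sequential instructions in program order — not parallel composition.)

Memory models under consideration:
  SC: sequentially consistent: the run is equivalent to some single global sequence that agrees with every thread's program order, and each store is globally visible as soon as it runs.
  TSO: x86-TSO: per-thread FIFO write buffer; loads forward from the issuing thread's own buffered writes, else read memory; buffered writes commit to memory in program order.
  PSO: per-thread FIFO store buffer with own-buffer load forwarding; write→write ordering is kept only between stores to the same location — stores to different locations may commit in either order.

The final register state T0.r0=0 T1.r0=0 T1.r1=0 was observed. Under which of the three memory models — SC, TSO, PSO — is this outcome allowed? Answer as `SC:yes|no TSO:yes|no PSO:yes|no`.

outcome vector order: (T0.r0,T1.r0,T1.r1)
under SC → 0/0/0 0/0/1 0/1/1 1/0/0 1/0/1
under TSO → 0/0/0 0/0/1 0/1/1 1/0/0 1/0/1
under PSO → 0/0/0 0/0/1 0/1/0 0/1/1 1/0/0 1/0/1
target 0/0/0 ∈ {SC,TSO,PSO}

SC:yes TSO:yes PSO:yes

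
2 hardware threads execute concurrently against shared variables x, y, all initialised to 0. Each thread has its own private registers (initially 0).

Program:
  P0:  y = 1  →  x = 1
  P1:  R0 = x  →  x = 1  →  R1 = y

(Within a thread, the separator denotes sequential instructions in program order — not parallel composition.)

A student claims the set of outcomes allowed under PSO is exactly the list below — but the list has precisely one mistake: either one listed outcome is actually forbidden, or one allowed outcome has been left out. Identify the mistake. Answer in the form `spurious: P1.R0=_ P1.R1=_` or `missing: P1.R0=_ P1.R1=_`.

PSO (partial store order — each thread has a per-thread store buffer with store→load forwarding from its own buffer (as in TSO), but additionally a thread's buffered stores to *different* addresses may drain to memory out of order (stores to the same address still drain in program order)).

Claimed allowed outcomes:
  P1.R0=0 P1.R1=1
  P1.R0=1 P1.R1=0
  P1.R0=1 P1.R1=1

outcome vector order: (P1.R0,P1.R1)
PSO (4): <0 0>, <0 1>, <1 0>, <1 1>
PSO∖claimed = {<0 0>}

missing: P1.R0=0 P1.R1=0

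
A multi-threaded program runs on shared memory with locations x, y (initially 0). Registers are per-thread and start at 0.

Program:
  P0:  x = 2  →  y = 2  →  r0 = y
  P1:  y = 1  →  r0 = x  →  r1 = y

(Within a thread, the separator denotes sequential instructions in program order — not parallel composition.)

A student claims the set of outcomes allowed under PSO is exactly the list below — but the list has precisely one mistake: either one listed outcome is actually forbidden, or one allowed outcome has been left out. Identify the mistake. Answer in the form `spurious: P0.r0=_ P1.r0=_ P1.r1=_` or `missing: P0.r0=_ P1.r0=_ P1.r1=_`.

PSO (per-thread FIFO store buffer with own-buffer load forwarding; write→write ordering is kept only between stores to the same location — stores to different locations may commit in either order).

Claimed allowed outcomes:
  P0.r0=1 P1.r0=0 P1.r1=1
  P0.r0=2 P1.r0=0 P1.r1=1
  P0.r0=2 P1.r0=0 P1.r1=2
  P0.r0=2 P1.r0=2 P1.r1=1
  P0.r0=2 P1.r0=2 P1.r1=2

missing: P0.r0=1 P1.r0=2 P1.r1=1

outcome vector order: (P0.r0,P1.r0,P1.r1)
[PSO] allowed = {1/0/1; 1/2/1; 2/0/1; 2/0/2; 2/2/1; 2/2/2}
PSO∖claimed = {1/2/1}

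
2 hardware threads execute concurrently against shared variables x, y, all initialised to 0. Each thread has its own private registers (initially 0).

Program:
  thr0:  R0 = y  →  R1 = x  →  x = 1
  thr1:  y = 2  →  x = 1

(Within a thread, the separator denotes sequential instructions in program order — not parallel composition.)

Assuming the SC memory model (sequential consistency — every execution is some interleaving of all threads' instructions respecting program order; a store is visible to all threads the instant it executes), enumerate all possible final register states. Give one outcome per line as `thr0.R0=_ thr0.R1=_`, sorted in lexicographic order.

outcome vector order: (thr0.R0,thr0.R1)
|SC outcomes| = 4

thr0.R0=0 thr0.R1=0
thr0.R0=0 thr0.R1=1
thr0.R0=2 thr0.R1=0
thr0.R0=2 thr0.R1=1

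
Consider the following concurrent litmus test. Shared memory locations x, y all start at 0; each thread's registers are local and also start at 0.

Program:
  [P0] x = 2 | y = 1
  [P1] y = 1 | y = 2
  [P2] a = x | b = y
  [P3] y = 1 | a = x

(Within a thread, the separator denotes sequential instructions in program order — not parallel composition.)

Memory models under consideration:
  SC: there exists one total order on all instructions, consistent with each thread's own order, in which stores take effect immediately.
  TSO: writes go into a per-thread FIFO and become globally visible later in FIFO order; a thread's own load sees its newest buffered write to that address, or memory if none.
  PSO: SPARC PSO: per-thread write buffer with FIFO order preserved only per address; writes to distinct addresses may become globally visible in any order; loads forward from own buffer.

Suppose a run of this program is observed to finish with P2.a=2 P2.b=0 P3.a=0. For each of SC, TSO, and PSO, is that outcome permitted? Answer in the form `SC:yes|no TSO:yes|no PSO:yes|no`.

SC:no TSO:yes PSO:yes

outcome vector order: (P2.a,P2.b,P3.a)
SC (11): 0/0/0, 0/0/2, 0/1/0, 0/1/2, 0/2/0, 0/2/2, 2/0/2, 2/1/0, 2/1/2, 2/2/0, 2/2/2
TSO (12): 0/0/0, 0/0/2, 0/1/0, 0/1/2, 0/2/0, 0/2/2, 2/0/0, 2/0/2, 2/1/0, 2/1/2, 2/2/0, 2/2/2
PSO (12): 0/0/0, 0/0/2, 0/1/0, 0/1/2, 0/2/0, 0/2/2, 2/0/0, 2/0/2, 2/1/0, 2/1/2, 2/2/0, 2/2/2
target 2/0/0 ∈ {TSO,PSO}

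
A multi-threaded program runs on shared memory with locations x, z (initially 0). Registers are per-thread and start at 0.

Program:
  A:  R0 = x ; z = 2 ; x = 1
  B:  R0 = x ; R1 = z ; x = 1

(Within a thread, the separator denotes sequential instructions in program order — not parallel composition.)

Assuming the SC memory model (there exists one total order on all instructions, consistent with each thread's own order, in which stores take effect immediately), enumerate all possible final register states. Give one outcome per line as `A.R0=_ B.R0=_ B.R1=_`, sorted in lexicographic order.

A.R0=0 B.R0=0 B.R1=0
A.R0=0 B.R0=0 B.R1=2
A.R0=0 B.R0=1 B.R1=2
A.R0=1 B.R0=0 B.R1=0

outcome vector order: (A.R0,B.R0,B.R1)
|SC outcomes| = 4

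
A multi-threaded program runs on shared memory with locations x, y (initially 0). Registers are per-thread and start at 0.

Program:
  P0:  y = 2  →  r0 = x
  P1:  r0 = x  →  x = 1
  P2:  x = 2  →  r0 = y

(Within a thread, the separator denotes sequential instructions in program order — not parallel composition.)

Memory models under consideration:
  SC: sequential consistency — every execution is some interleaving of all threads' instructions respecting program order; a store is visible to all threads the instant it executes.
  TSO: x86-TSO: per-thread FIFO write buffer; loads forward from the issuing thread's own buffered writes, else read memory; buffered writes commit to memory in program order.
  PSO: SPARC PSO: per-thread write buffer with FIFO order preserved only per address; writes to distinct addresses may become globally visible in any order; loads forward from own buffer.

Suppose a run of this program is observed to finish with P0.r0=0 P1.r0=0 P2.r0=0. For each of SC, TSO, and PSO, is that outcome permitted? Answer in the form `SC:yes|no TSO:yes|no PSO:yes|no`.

outcome vector order: (P0.r0,P1.r0,P2.r0)
SC: 10 outcomes — {(0,0,2); (0,2,2); (1,0,0); (1,0,2); (1,2,0); (1,2,2); (2,0,0); (2,0,2); (2,2,0); (2,2,2)}
TSO: 12 outcomes — {(0,0,0); (0,0,2); (0,2,0); (0,2,2); (1,0,0); (1,0,2); (1,2,0); (1,2,2); (2,0,0); (2,0,2); (2,2,0); (2,2,2)}
PSO: 12 outcomes — {(0,0,0); (0,0,2); (0,2,0); (0,2,2); (1,0,0); (1,0,2); (1,2,0); (1,2,2); (2,0,0); (2,0,2); (2,2,0); (2,2,2)}
target (0,0,0) ∈ {TSO,PSO}

SC:no TSO:yes PSO:yes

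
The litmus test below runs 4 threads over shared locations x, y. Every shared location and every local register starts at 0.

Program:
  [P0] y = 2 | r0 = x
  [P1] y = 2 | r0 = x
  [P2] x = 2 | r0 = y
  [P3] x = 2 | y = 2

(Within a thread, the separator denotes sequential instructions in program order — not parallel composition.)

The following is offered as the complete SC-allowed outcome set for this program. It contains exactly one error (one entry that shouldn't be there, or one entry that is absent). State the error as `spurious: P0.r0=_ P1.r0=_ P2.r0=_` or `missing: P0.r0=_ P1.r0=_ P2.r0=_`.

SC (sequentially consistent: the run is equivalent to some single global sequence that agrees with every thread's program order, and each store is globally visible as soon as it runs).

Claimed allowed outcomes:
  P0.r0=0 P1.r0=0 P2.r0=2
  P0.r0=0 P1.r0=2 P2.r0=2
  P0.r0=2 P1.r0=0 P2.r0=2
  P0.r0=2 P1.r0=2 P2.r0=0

missing: P0.r0=2 P1.r0=2 P2.r0=2

outcome vector order: (P0.r0,P1.r0,P2.r0)
SC (5): <0 0 2>, <0 2 2>, <2 0 2>, <2 2 0>, <2 2 2>
SC∖claimed = {<2 2 2>}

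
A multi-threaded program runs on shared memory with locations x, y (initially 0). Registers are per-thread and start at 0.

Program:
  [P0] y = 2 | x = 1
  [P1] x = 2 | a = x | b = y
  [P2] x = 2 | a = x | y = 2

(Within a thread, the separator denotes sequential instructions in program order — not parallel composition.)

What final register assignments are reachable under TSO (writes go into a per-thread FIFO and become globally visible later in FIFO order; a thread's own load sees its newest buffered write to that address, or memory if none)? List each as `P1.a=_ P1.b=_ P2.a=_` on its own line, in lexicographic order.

P1.a=1 P1.b=2 P2.a=1
P1.a=1 P1.b=2 P2.a=2
P1.a=2 P1.b=0 P2.a=1
P1.a=2 P1.b=0 P2.a=2
P1.a=2 P1.b=2 P2.a=1
P1.a=2 P1.b=2 P2.a=2

outcome vector order: (P1.a,P1.b,P2.a)
|TSO outcomes| = 6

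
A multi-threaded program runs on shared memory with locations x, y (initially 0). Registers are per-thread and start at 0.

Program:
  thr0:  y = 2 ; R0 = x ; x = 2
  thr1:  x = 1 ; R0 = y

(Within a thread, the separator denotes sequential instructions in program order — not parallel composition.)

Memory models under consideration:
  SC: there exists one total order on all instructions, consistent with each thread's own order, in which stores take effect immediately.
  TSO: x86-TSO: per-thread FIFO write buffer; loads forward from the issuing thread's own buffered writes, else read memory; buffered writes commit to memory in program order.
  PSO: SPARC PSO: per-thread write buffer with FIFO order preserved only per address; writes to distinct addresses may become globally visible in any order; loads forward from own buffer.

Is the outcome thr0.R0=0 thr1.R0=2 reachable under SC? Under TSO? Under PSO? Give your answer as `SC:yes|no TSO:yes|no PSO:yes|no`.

SC:yes TSO:yes PSO:yes

outcome vector order: (thr0.R0,thr1.R0)
[SC] allowed = {(0,2) (1,0) (1,2)}
[TSO] allowed = {(0,0) (0,2) (1,0) (1,2)}
[PSO] allowed = {(0,0) (0,2) (1,0) (1,2)}
target (0,2) ∈ {SC,TSO,PSO}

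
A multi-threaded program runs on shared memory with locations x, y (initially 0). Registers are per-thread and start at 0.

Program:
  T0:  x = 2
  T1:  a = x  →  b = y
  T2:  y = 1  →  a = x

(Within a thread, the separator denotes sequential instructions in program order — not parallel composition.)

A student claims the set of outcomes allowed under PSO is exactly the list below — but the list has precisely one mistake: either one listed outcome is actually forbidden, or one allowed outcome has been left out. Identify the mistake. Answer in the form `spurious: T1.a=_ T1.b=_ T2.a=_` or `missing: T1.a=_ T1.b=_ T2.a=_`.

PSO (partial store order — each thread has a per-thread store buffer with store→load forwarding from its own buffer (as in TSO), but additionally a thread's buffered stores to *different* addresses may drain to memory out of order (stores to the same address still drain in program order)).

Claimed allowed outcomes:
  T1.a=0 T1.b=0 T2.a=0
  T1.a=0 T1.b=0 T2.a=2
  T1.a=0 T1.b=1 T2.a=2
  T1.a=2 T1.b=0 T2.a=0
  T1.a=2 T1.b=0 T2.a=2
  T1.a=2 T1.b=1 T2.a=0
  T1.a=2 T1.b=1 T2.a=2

outcome vector order: (T1.a,T1.b,T2.a)
under PSO → <0 0 0>, <0 0 2>, <0 1 0>, <0 1 2>, <2 0 0>, <2 0 2>, <2 1 0>, <2 1 2>
PSO∖claimed = {<0 1 0>}

missing: T1.a=0 T1.b=1 T2.a=0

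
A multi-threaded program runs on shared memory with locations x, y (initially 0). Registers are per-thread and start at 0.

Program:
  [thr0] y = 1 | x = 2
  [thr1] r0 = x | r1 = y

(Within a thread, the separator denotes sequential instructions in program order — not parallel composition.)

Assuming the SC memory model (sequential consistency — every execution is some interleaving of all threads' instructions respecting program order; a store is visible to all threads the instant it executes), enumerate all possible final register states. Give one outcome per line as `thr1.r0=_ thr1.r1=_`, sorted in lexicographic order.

thr1.r0=0 thr1.r1=0
thr1.r0=0 thr1.r1=1
thr1.r0=2 thr1.r1=1

outcome vector order: (thr1.r0,thr1.r1)
|SC outcomes| = 3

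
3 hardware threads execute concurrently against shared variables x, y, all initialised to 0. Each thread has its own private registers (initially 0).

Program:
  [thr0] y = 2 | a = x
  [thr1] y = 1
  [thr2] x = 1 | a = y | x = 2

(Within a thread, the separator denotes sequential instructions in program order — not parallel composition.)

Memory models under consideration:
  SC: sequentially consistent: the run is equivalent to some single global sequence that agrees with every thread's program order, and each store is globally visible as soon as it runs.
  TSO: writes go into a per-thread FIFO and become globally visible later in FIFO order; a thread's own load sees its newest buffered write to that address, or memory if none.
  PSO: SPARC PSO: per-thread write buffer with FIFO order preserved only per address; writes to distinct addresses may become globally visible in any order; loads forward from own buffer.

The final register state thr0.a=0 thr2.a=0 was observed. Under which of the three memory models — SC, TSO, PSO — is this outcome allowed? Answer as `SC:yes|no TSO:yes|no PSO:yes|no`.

outcome vector order: (thr0.a,thr2.a)
[SC] allowed = {01; 02; 10; 11; 12; 20; 21; 22}
[TSO] allowed = {00; 01; 02; 10; 11; 12; 20; 21; 22}
[PSO] allowed = {00; 01; 02; 10; 11; 12; 20; 21; 22}
target 00 ∈ {TSO,PSO}

SC:no TSO:yes PSO:yes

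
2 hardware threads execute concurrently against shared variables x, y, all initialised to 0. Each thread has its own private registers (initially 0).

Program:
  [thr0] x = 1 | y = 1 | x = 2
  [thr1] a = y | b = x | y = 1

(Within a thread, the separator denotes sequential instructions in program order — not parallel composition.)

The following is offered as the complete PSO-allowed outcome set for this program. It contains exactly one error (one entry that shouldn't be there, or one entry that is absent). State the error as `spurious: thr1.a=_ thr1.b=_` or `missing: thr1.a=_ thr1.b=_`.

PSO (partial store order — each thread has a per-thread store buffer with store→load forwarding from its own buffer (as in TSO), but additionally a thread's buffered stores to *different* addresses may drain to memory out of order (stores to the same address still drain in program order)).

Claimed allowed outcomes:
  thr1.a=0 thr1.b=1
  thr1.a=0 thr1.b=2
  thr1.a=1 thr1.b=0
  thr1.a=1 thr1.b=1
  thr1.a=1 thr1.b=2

outcome vector order: (thr1.a,thr1.b)
[PSO] allowed = {0/0, 0/1, 0/2, 1/0, 1/1, 1/2}
PSO∖claimed = {0/0}

missing: thr1.a=0 thr1.b=0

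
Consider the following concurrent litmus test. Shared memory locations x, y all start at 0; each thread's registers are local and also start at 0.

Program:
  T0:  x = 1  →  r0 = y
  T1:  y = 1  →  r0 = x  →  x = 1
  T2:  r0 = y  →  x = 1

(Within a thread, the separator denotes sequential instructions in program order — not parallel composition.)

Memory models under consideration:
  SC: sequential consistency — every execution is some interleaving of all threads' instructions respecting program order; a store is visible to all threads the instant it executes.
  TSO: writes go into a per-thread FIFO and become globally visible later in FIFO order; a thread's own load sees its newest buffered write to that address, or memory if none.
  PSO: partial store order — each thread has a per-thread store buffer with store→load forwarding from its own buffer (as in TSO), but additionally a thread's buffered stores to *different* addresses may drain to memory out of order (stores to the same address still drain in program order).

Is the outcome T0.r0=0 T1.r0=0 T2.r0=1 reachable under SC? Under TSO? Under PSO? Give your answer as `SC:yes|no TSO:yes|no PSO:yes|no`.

outcome vector order: (T0.r0,T1.r0,T2.r0)
SC (6): <0 1 0>, <0 1 1>, <1 0 0>, <1 0 1>, <1 1 0>, <1 1 1>
TSO (8): <0 0 0>, <0 0 1>, <0 1 0>, <0 1 1>, <1 0 0>, <1 0 1>, <1 1 0>, <1 1 1>
PSO (8): <0 0 0>, <0 0 1>, <0 1 0>, <0 1 1>, <1 0 0>, <1 0 1>, <1 1 0>, <1 1 1>
target <0 0 1> ∈ {TSO,PSO}

SC:no TSO:yes PSO:yes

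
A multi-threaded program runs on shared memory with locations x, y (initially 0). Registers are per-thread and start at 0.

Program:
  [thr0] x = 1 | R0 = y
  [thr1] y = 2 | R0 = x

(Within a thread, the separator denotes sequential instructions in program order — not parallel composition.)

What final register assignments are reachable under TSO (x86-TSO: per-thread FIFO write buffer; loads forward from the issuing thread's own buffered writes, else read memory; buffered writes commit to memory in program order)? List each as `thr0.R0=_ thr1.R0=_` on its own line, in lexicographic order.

outcome vector order: (thr0.R0,thr1.R0)
|TSO outcomes| = 4

thr0.R0=0 thr1.R0=0
thr0.R0=0 thr1.R0=1
thr0.R0=2 thr1.R0=0
thr0.R0=2 thr1.R0=1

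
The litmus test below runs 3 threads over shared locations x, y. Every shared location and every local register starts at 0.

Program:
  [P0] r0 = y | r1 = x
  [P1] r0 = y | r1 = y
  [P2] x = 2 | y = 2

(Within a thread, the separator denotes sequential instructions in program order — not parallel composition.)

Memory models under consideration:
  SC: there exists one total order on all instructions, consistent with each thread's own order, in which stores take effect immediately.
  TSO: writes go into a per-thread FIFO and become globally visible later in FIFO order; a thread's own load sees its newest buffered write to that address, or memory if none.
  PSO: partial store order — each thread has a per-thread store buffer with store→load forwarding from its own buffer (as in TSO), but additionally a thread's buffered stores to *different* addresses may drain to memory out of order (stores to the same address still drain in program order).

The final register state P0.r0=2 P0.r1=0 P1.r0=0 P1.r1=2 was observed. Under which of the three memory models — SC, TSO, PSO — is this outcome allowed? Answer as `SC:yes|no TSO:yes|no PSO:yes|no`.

outcome vector order: (P0.r0,P0.r1,P1.r0,P1.r1)
[SC] allowed = {<0 0 0 0>; <0 0 0 2>; <0 0 2 2>; <0 2 0 0>; <0 2 0 2>; <0 2 2 2>; <2 2 0 0>; <2 2 0 2>; <2 2 2 2>}
[TSO] allowed = {<0 0 0 0>; <0 0 0 2>; <0 0 2 2>; <0 2 0 0>; <0 2 0 2>; <0 2 2 2>; <2 2 0 0>; <2 2 0 2>; <2 2 2 2>}
[PSO] allowed = {<0 0 0 0>; <0 0 0 2>; <0 0 2 2>; <0 2 0 0>; <0 2 0 2>; <0 2 2 2>; <2 0 0 0>; <2 0 0 2>; <2 0 2 2>; <2 2 0 0>; <2 2 0 2>; <2 2 2 2>}
target <2 0 0 2> ∈ {PSO}

SC:no TSO:no PSO:yes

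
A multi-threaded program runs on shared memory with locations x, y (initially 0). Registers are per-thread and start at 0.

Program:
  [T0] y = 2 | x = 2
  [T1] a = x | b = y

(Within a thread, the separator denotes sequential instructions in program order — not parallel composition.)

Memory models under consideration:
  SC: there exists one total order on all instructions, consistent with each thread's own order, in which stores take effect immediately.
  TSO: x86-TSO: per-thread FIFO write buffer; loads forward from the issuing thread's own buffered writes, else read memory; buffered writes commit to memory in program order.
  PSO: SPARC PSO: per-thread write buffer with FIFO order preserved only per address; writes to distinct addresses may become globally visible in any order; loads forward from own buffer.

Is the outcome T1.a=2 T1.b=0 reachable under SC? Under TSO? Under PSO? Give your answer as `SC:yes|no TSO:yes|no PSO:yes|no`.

SC:no TSO:no PSO:yes

outcome vector order: (T1.a,T1.b)
under SC → (0,0) (0,2) (2,2)
under TSO → (0,0) (0,2) (2,2)
under PSO → (0,0) (0,2) (2,0) (2,2)
target (2,0) ∈ {PSO}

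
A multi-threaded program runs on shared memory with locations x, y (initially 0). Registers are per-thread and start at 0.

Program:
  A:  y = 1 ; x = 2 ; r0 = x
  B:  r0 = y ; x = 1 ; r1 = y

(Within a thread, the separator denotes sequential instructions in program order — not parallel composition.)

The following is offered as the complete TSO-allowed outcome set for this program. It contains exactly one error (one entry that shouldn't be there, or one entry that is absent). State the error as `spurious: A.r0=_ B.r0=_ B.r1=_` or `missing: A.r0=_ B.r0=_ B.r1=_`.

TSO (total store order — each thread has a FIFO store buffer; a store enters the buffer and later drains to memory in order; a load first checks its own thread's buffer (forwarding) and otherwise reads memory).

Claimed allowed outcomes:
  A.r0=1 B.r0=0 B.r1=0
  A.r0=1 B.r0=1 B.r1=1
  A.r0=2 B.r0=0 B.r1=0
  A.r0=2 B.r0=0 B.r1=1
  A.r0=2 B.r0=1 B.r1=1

outcome vector order: (A.r0,B.r0,B.r1)
TSO: 6 outcomes — {1/0/0; 1/0/1; 1/1/1; 2/0/0; 2/0/1; 2/1/1}
TSO∖claimed = {1/0/1}

missing: A.r0=1 B.r0=0 B.r1=1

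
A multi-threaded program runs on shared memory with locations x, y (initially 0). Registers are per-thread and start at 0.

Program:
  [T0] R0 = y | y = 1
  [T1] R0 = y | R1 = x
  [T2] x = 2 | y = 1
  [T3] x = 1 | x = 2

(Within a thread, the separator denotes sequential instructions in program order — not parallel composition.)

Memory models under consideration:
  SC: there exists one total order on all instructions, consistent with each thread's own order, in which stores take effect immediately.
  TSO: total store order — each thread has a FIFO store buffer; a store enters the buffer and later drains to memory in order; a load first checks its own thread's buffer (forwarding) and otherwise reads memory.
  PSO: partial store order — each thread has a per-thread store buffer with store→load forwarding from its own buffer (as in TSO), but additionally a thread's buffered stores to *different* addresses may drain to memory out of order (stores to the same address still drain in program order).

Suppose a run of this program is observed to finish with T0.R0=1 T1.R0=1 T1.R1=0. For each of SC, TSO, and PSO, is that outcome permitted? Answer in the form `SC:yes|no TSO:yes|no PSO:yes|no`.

outcome vector order: (T0.R0,T1.R0,T1.R1)
SC: 11 outcomes — {000; 001; 002; 010; 011; 012; 100; 101; 102; 111; 112}
TSO: 11 outcomes — {000; 001; 002; 010; 011; 012; 100; 101; 102; 111; 112}
PSO: 12 outcomes — {000; 001; 002; 010; 011; 012; 100; 101; 102; 110; 111; 112}
target 110 ∈ {PSO}

SC:no TSO:no PSO:yes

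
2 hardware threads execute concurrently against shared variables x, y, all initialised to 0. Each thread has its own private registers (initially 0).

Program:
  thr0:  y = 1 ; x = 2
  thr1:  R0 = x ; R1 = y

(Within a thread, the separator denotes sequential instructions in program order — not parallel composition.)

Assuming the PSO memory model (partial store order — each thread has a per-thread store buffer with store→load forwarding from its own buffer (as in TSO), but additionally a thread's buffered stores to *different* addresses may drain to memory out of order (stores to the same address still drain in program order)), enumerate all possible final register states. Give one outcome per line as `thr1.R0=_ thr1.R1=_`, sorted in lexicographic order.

outcome vector order: (thr1.R0,thr1.R1)
|PSO outcomes| = 4

thr1.R0=0 thr1.R1=0
thr1.R0=0 thr1.R1=1
thr1.R0=2 thr1.R1=0
thr1.R0=2 thr1.R1=1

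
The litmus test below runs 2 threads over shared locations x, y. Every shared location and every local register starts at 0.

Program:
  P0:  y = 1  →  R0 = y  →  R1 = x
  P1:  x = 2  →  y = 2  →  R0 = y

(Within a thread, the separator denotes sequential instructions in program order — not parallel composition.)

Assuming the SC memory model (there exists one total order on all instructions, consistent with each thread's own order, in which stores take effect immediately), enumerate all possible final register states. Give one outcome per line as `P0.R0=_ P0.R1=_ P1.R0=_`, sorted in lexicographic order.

outcome vector order: (P0.R0,P0.R1,P1.R0)
|SC outcomes| = 4

P0.R0=1 P0.R1=0 P1.R0=2
P0.R0=1 P0.R1=2 P1.R0=1
P0.R0=1 P0.R1=2 P1.R0=2
P0.R0=2 P0.R1=2 P1.R0=2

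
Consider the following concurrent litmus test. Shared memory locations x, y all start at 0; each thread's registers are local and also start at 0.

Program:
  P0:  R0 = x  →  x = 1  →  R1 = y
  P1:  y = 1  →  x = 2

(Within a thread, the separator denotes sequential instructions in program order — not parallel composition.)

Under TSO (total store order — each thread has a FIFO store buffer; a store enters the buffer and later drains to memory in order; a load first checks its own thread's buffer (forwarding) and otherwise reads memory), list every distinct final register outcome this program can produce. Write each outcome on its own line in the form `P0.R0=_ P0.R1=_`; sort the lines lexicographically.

outcome vector order: (P0.R0,P0.R1)
|TSO outcomes| = 3

P0.R0=0 P0.R1=0
P0.R0=0 P0.R1=1
P0.R0=2 P0.R1=1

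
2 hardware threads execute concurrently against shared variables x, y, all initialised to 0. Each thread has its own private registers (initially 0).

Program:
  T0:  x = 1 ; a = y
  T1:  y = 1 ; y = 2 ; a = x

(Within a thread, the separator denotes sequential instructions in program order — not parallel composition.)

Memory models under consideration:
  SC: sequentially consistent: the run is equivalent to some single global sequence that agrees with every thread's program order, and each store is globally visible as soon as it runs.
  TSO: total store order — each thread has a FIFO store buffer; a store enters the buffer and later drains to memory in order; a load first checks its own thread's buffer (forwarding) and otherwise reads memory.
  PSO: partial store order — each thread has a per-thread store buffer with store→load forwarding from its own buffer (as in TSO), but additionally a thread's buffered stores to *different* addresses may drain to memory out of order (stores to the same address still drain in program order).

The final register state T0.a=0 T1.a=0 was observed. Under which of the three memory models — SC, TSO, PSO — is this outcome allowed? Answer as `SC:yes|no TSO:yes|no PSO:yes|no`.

SC:no TSO:yes PSO:yes

outcome vector order: (T0.a,T1.a)
SC (4): (0,1) (1,1) (2,0) (2,1)
TSO (6): (0,0) (0,1) (1,0) (1,1) (2,0) (2,1)
PSO (6): (0,0) (0,1) (1,0) (1,1) (2,0) (2,1)
target (0,0) ∈ {TSO,PSO}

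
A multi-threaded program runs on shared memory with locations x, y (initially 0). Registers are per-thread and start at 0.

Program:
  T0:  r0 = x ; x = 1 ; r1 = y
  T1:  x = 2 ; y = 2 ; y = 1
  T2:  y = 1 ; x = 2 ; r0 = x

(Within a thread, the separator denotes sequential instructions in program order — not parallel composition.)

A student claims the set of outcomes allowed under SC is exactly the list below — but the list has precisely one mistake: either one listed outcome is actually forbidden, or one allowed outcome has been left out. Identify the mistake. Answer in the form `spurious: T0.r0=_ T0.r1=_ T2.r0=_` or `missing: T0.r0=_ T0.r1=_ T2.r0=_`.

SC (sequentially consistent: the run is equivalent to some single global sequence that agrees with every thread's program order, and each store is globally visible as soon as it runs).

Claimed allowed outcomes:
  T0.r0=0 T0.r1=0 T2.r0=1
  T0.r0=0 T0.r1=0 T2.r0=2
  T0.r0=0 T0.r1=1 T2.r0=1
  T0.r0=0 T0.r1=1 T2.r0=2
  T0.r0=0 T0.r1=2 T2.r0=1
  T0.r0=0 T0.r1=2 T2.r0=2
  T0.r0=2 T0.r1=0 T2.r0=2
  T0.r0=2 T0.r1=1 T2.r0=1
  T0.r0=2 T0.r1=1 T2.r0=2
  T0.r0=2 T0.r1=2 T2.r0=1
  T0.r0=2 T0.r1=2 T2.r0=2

outcome vector order: (T0.r0,T0.r1,T2.r0)
SC: 10 outcomes — {(0,0,2); (0,1,1); (0,1,2); (0,2,1); (0,2,2); (2,0,2); (2,1,1); (2,1,2); (2,2,1); (2,2,2)}
claimed∖SC = {(0,0,1)}

spurious: T0.r0=0 T0.r1=0 T2.r0=1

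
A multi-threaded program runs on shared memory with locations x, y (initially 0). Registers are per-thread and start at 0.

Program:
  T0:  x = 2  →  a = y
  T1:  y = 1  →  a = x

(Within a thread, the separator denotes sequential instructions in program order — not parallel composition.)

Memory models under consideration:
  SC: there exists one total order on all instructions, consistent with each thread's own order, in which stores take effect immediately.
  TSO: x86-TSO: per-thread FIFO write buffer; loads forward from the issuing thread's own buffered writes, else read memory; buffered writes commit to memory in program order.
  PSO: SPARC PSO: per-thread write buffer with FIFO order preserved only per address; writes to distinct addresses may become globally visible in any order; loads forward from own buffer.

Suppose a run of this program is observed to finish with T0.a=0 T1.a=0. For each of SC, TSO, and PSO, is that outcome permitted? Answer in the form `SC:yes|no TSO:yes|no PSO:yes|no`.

outcome vector order: (T0.a,T1.a)
under SC → <0 2>, <1 0>, <1 2>
under TSO → <0 0>, <0 2>, <1 0>, <1 2>
under PSO → <0 0>, <0 2>, <1 0>, <1 2>
target <0 0> ∈ {TSO,PSO}

SC:no TSO:yes PSO:yes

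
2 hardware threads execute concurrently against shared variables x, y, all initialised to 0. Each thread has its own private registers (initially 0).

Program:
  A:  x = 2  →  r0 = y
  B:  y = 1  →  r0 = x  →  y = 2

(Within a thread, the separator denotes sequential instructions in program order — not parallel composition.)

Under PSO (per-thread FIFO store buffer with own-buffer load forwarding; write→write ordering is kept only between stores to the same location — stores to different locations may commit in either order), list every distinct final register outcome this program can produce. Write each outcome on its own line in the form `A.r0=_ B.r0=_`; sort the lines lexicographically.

A.r0=0 B.r0=0
A.r0=0 B.r0=2
A.r0=1 B.r0=0
A.r0=1 B.r0=2
A.r0=2 B.r0=0
A.r0=2 B.r0=2

outcome vector order: (A.r0,B.r0)
|PSO outcomes| = 6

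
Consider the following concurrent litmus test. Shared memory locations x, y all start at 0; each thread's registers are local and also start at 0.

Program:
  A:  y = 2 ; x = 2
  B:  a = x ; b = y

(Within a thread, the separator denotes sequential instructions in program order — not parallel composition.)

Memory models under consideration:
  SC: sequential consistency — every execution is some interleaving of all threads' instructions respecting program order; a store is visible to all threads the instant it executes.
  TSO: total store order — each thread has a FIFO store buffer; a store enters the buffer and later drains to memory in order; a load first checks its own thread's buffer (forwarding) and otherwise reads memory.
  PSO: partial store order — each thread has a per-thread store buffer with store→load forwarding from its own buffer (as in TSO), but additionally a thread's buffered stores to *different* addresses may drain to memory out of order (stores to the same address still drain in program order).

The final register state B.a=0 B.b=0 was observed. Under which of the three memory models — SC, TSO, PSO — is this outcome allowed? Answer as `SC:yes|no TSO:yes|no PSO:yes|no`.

outcome vector order: (B.a,B.b)
SC: 3 outcomes — {<0 0> <0 2> <2 2>}
TSO: 3 outcomes — {<0 0> <0 2> <2 2>}
PSO: 4 outcomes — {<0 0> <0 2> <2 0> <2 2>}
target <0 0> ∈ {SC,TSO,PSO}

SC:yes TSO:yes PSO:yes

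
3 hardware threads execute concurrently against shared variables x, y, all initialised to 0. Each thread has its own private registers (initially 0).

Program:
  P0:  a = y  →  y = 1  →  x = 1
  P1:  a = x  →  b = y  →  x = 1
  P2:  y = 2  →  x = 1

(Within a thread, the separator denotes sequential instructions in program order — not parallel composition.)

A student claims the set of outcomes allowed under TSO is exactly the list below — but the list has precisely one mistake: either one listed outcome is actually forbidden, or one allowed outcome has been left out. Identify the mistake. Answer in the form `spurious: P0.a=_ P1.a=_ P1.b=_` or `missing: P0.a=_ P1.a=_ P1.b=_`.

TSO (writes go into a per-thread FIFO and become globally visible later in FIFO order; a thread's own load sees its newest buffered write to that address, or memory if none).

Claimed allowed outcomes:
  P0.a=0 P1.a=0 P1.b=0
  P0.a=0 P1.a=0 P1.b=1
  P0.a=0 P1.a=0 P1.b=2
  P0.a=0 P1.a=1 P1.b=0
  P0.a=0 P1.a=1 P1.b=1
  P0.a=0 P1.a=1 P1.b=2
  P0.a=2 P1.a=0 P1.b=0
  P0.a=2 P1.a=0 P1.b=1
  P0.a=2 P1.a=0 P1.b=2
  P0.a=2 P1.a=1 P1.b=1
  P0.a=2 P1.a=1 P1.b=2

spurious: P0.a=0 P1.a=1 P1.b=0

outcome vector order: (P0.a,P1.a,P1.b)
TSO: 10 outcomes — {000; 001; 002; 011; 012; 200; 201; 202; 211; 212}
claimed∖TSO = {010}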